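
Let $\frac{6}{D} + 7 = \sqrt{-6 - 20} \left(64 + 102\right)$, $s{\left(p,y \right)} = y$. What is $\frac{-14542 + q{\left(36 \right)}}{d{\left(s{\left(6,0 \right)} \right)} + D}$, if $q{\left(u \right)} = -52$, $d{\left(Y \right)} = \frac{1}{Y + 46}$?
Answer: $- \frac{159903334884}{262939} - \frac{10252460128 i \sqrt{26}}{262939} \approx -6.0814 \cdot 10^{5} - 1.9882 \cdot 10^{5} i$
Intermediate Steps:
$d{\left(Y \right)} = \frac{1}{46 + Y}$
$D = \frac{6}{-7 + 166 i \sqrt{26}}$ ($D = \frac{6}{-7 + \sqrt{-6 - 20} \left(64 + 102\right)} = \frac{6}{-7 + \sqrt{-26} \cdot 166} = \frac{6}{-7 + i \sqrt{26} \cdot 166} = \frac{6}{-7 + 166 i \sqrt{26}} \approx -5.8618 \cdot 10^{-5} - 0.0070881 i$)
$\frac{-14542 + q{\left(36 \right)}}{d{\left(s{\left(6,0 \right)} \right)} + D} = \frac{-14542 - 52}{\frac{1}{46 + 0} - \left(\frac{14}{238835} + \frac{332 i \sqrt{26}}{238835}\right)} = - \frac{14594}{\frac{1}{46} - \left(\frac{14}{238835} + \frac{332 i \sqrt{26}}{238835}\right)} = - \frac{14594}{\frac{238191}{10986410} - \frac{332 i \sqrt{26}}{238835}}$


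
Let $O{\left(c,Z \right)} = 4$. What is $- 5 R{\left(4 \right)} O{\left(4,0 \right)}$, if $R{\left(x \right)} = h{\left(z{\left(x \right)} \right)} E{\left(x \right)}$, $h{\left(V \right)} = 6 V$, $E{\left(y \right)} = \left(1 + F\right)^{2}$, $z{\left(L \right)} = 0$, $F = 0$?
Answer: $0$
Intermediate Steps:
$E{\left(y \right)} = 1$ ($E{\left(y \right)} = \left(1 + 0\right)^{2} = 1^{2} = 1$)
$R{\left(x \right)} = 0$ ($R{\left(x \right)} = 6 \cdot 0 \cdot 1 = 0 \cdot 1 = 0$)
$- 5 R{\left(4 \right)} O{\left(4,0 \right)} = \left(-5\right) 0 \cdot 4 = 0 \cdot 4 = 0$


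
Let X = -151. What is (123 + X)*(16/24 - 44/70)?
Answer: -16/15 ≈ -1.0667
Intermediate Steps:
(123 + X)*(16/24 - 44/70) = (123 - 151)*(16/24 - 44/70) = -28*(16*(1/24) - 44*1/70) = -28*(⅔ - 22/35) = -28*4/105 = -16/15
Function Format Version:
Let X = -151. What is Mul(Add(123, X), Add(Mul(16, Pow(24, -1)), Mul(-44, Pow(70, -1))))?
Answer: Rational(-16, 15) ≈ -1.0667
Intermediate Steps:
Mul(Add(123, X), Add(Mul(16, Pow(24, -1)), Mul(-44, Pow(70, -1)))) = Mul(Add(123, -151), Add(Mul(16, Pow(24, -1)), Mul(-44, Pow(70, -1)))) = Mul(-28, Add(Mul(16, Rational(1, 24)), Mul(-44, Rational(1, 70)))) = Mul(-28, Add(Rational(2, 3), Rational(-22, 35))) = Mul(-28, Rational(4, 105)) = Rational(-16, 15)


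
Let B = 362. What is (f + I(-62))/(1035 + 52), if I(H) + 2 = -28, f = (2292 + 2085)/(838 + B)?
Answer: -10541/434800 ≈ -0.024243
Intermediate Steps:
f = 1459/400 (f = (2292 + 2085)/(838 + 362) = 4377/1200 = 4377*(1/1200) = 1459/400 ≈ 3.6475)
I(H) = -30 (I(H) = -2 - 28 = -30)
(f + I(-62))/(1035 + 52) = (1459/400 - 30)/(1035 + 52) = -10541/400/1087 = -10541/400*1/1087 = -10541/434800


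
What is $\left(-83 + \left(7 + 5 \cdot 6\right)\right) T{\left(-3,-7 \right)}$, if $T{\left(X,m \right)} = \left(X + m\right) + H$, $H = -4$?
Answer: $644$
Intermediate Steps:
$T{\left(X,m \right)} = -4 + X + m$ ($T{\left(X,m \right)} = \left(X + m\right) - 4 = -4 + X + m$)
$\left(-83 + \left(7 + 5 \cdot 6\right)\right) T{\left(-3,-7 \right)} = \left(-83 + \left(7 + 5 \cdot 6\right)\right) \left(-4 - 3 - 7\right) = \left(-83 + \left(7 + 30\right)\right) \left(-14\right) = \left(-83 + 37\right) \left(-14\right) = \left(-46\right) \left(-14\right) = 644$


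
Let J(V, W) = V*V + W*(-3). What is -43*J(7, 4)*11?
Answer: -17501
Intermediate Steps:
J(V, W) = V**2 - 3*W
-43*J(7, 4)*11 = -43*(7**2 - 3*4)*11 = -43*(49 - 12)*11 = -43*37*11 = -1591*11 = -17501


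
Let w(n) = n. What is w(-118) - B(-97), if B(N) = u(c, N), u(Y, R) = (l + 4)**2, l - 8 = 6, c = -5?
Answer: -442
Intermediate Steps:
l = 14 (l = 8 + 6 = 14)
u(Y, R) = 324 (u(Y, R) = (14 + 4)**2 = 18**2 = 324)
B(N) = 324
w(-118) - B(-97) = -118 - 1*324 = -118 - 324 = -442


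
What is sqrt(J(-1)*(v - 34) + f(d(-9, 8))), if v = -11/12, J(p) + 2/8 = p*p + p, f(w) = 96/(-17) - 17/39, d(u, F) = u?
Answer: sqrt(2067897)/884 ≈ 1.6267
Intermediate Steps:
f(w) = -4033/663 (f(w) = 96*(-1/17) - 17*1/39 = -96/17 - 17/39 = -4033/663)
J(p) = -1/4 + p + p**2 (J(p) = -1/4 + (p*p + p) = -1/4 + (p**2 + p) = -1/4 + (p + p**2) = -1/4 + p + p**2)
v = -11/12 (v = -11*1/12 = -11/12 ≈ -0.91667)
sqrt(J(-1)*(v - 34) + f(d(-9, 8))) = sqrt((-1/4 - 1 + (-1)**2)*(-11/12 - 34) - 4033/663) = sqrt((-1/4 - 1 + 1)*(-419/12) - 4033/663) = sqrt(-1/4*(-419/12) - 4033/663) = sqrt(419/48 - 4033/663) = sqrt(9357/3536) = sqrt(2067897)/884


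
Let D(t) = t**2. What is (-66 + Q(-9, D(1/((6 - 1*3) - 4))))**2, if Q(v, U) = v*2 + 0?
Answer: 7056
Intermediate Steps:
Q(v, U) = 2*v (Q(v, U) = 2*v + 0 = 2*v)
(-66 + Q(-9, D(1/((6 - 1*3) - 4))))**2 = (-66 + 2*(-9))**2 = (-66 - 18)**2 = (-84)**2 = 7056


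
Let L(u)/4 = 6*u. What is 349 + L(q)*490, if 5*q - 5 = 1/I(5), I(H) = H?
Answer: 62897/5 ≈ 12579.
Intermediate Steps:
q = 26/25 (q = 1 + (1/5)/5 = 1 + (1/5)*(1/5) = 1 + 1/25 = 26/25 ≈ 1.0400)
L(u) = 24*u (L(u) = 4*(6*u) = 24*u)
349 + L(q)*490 = 349 + (24*(26/25))*490 = 349 + (624/25)*490 = 349 + 61152/5 = 62897/5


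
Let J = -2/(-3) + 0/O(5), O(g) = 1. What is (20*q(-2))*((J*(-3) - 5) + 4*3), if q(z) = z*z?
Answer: 400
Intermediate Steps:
J = ⅔ (J = -2/(-3) + 0/1 = -2*(-⅓) + 0*1 = ⅔ + 0 = ⅔ ≈ 0.66667)
q(z) = z²
(20*q(-2))*((J*(-3) - 5) + 4*3) = (20*(-2)²)*(((⅔)*(-3) - 5) + 4*3) = (20*4)*((-2 - 5) + 12) = 80*(-7 + 12) = 80*5 = 400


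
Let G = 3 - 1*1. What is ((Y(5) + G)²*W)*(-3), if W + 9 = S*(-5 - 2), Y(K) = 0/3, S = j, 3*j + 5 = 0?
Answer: -32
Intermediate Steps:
j = -5/3 (j = -5/3 + (⅓)*0 = -5/3 + 0 = -5/3 ≈ -1.6667)
S = -5/3 ≈ -1.6667
G = 2 (G = 3 - 1 = 2)
Y(K) = 0 (Y(K) = 0*(⅓) = 0)
W = 8/3 (W = -9 - 5*(-5 - 2)/3 = -9 - 5/3*(-7) = -9 + 35/3 = 8/3 ≈ 2.6667)
((Y(5) + G)²*W)*(-3) = ((0 + 2)²*(8/3))*(-3) = (2²*(8/3))*(-3) = (4*(8/3))*(-3) = (32/3)*(-3) = -32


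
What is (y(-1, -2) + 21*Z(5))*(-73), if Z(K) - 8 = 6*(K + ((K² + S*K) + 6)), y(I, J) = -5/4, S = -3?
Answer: -821323/4 ≈ -2.0533e+5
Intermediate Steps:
y(I, J) = -5/4 (y(I, J) = -5*¼ = -5/4)
Z(K) = 44 - 12*K + 6*K² (Z(K) = 8 + 6*(K + ((K² - 3*K) + 6)) = 8 + 6*(K + (6 + K² - 3*K)) = 8 + 6*(6 + K² - 2*K) = 8 + (36 - 12*K + 6*K²) = 44 - 12*K + 6*K²)
(y(-1, -2) + 21*Z(5))*(-73) = (-5/4 + 21*(44 - 12*5 + 6*5²))*(-73) = (-5/4 + 21*(44 - 60 + 6*25))*(-73) = (-5/4 + 21*(44 - 60 + 150))*(-73) = (-5/4 + 21*134)*(-73) = (-5/4 + 2814)*(-73) = (11251/4)*(-73) = -821323/4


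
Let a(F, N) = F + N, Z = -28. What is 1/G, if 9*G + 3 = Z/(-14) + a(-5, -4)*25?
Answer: -9/226 ≈ -0.039823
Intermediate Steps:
G = -226/9 (G = -1/3 + (-28/(-14) + (-5 - 4)*25)/9 = -1/3 + (-28*(-1/14) - 9*25)/9 = -1/3 + (2 - 225)/9 = -1/3 + (1/9)*(-223) = -1/3 - 223/9 = -226/9 ≈ -25.111)
1/G = 1/(-226/9) = -9/226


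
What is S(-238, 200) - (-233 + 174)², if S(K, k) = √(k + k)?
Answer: -3461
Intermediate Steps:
S(K, k) = √2*√k (S(K, k) = √(2*k) = √2*√k)
S(-238, 200) - (-233 + 174)² = √2*√200 - (-233 + 174)² = √2*(10*√2) - 1*(-59)² = 20 - 1*3481 = 20 - 3481 = -3461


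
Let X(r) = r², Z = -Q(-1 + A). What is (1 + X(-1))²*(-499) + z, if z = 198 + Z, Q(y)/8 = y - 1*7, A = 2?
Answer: -1750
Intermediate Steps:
Q(y) = -56 + 8*y (Q(y) = 8*(y - 1*7) = 8*(y - 7) = 8*(-7 + y) = -56 + 8*y)
Z = 48 (Z = -(-56 + 8*(-1 + 2)) = -(-56 + 8*1) = -(-56 + 8) = -1*(-48) = 48)
z = 246 (z = 198 + 48 = 246)
(1 + X(-1))²*(-499) + z = (1 + (-1)²)²*(-499) + 246 = (1 + 1)²*(-499) + 246 = 2²*(-499) + 246 = 4*(-499) + 246 = -1996 + 246 = -1750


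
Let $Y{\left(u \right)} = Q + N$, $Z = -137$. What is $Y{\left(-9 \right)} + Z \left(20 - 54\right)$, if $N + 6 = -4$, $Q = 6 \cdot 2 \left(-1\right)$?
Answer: $4636$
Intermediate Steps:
$Q = -12$ ($Q = 12 \left(-1\right) = -12$)
$N = -10$ ($N = -6 - 4 = -10$)
$Y{\left(u \right)} = -22$ ($Y{\left(u \right)} = -12 - 10 = -22$)
$Y{\left(-9 \right)} + Z \left(20 - 54\right) = -22 - 137 \left(20 - 54\right) = -22 - -4658 = -22 + 4658 = 4636$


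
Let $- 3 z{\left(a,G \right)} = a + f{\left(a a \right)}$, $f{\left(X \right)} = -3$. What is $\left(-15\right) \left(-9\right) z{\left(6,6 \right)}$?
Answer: $-135$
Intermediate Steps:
$z{\left(a,G \right)} = 1 - \frac{a}{3}$ ($z{\left(a,G \right)} = - \frac{a - 3}{3} = - \frac{-3 + a}{3} = 1 - \frac{a}{3}$)
$\left(-15\right) \left(-9\right) z{\left(6,6 \right)} = \left(-15\right) \left(-9\right) \left(1 - 2\right) = 135 \left(1 - 2\right) = 135 \left(-1\right) = -135$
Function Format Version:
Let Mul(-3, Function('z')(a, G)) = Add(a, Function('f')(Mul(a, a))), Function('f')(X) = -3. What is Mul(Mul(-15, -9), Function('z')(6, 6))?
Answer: -135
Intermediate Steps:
Function('z')(a, G) = Add(1, Mul(Rational(-1, 3), a)) (Function('z')(a, G) = Mul(Rational(-1, 3), Add(a, -3)) = Mul(Rational(-1, 3), Add(-3, a)) = Add(1, Mul(Rational(-1, 3), a)))
Mul(Mul(-15, -9), Function('z')(6, 6)) = Mul(Mul(-15, -9), Add(1, Mul(Rational(-1, 3), 6))) = Mul(135, Add(1, -2)) = Mul(135, -1) = -135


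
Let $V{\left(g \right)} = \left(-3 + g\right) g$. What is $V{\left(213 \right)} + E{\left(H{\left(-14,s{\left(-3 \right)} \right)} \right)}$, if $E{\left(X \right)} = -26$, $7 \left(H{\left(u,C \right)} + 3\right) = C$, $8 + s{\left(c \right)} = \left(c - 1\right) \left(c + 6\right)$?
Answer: $44704$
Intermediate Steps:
$s{\left(c \right)} = -8 + \left(-1 + c\right) \left(6 + c\right)$ ($s{\left(c \right)} = -8 + \left(c - 1\right) \left(c + 6\right) = -8 + \left(-1 + c\right) \left(6 + c\right)$)
$H{\left(u,C \right)} = -3 + \frac{C}{7}$
$V{\left(g \right)} = g \left(-3 + g\right)$
$V{\left(213 \right)} + E{\left(H{\left(-14,s{\left(-3 \right)} \right)} \right)} = 213 \left(-3 + 213\right) - 26 = 213 \cdot 210 - 26 = 44730 - 26 = 44704$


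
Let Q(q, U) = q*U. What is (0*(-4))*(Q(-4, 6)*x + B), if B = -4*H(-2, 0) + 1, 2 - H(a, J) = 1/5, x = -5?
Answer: 0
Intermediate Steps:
H(a, J) = 9/5 (H(a, J) = 2 - 1/5 = 9/5)
Q(q, U) = U*q
B = -31/5 (B = -4*9/5 + 1 = -36/5 + 1 = -31/5 ≈ -6.2000)
(0*(-4))*(Q(-4, 6)*x + B) = (0*(-4))*((6*(-4))*(-5) - 31/5) = 0*(-24*(-5) - 31/5) = 0*(120 - 31/5) = 0*(569/5) = 0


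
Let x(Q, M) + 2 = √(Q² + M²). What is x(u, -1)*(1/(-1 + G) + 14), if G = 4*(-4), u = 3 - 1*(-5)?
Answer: -474/17 + 237*√65/17 ≈ 84.515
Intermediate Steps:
u = 8 (u = 3 + 5 = 8)
G = -16
x(Q, M) = -2 + √(M² + Q²) (x(Q, M) = -2 + √(Q² + M²) = -2 + √(M² + Q²))
x(u, -1)*(1/(-1 + G) + 14) = (-2 + √((-1)² + 8²))*(1/(-1 - 16) + 14) = (-2 + √(1 + 64))*(1/(-17) + 14) = (-2 + √65)*(-1/17 + 14) = (-2 + √65)*(237/17) = -474/17 + 237*√65/17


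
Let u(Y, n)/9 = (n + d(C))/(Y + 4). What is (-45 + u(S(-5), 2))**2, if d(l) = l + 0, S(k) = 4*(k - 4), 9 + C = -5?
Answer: 110889/64 ≈ 1732.6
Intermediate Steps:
C = -14 (C = -9 - 5 = -14)
S(k) = -16 + 4*k (S(k) = 4*(-4 + k) = -16 + 4*k)
d(l) = l
u(Y, n) = 9*(-14 + n)/(4 + Y) (u(Y, n) = 9*((n - 14)/(Y + 4)) = 9*((-14 + n)/(4 + Y)) = 9*(-14 + n)/(4 + Y))
(-45 + u(S(-5), 2))**2 = (-45 + 9*(-14 + 2)/(4 + (-16 + 4*(-5))))**2 = (-45 + 9*(-12)/(4 + (-16 - 20)))**2 = (-45 + 9*(-12)/(4 - 36))**2 = (-45 + 9*(-12)/(-32))**2 = (-45 + 9*(-1/32)*(-12))**2 = (-45 + 27/8)**2 = (-333/8)**2 = 110889/64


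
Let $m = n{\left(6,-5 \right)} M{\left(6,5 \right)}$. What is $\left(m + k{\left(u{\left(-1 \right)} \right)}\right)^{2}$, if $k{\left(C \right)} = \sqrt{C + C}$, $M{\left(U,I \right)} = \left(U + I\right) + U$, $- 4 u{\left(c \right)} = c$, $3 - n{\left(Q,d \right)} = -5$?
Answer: $\frac{\left(272 + \sqrt{2}\right)^{2}}{4} \approx 18689.0$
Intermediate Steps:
$n{\left(Q,d \right)} = 8$ ($n{\left(Q,d \right)} = 3 - -5 = 3 + 5 = 8$)
$u{\left(c \right)} = - \frac{c}{4}$
$M{\left(U,I \right)} = I + 2 U$ ($M{\left(U,I \right)} = \left(I + U\right) + U = I + 2 U$)
$m = 136$ ($m = 8 \left(5 + 2 \cdot 6\right) = 8 \left(5 + 12\right) = 8 \cdot 17 = 136$)
$k{\left(C \right)} = \sqrt{2} \sqrt{C}$ ($k{\left(C \right)} = \sqrt{2 C} = \sqrt{2} \sqrt{C}$)
$\left(m + k{\left(u{\left(-1 \right)} \right)}\right)^{2} = \left(136 + \sqrt{2} \sqrt{\left(- \frac{1}{4}\right) \left(-1\right)}\right)^{2} = \left(136 + \frac{\sqrt{2}}{2}\right)^{2}$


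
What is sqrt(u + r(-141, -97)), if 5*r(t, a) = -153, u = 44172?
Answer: 3*sqrt(122615)/5 ≈ 210.10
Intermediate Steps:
r(t, a) = -153/5 (r(t, a) = (1/5)*(-153) = -153/5)
sqrt(u + r(-141, -97)) = sqrt(44172 - 153/5) = sqrt(220707/5) = 3*sqrt(122615)/5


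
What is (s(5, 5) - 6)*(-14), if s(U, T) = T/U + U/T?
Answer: 56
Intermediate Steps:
(s(5, 5) - 6)*(-14) = ((5/5 + 5/5) - 6)*(-14) = ((5*(1/5) + 5*(1/5)) - 6)*(-14) = ((1 + 1) - 6)*(-14) = (2 - 6)*(-14) = -4*(-14) = 56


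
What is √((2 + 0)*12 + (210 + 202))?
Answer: 2*√109 ≈ 20.881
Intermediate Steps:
√((2 + 0)*12 + (210 + 202)) = √(2*12 + 412) = √(24 + 412) = √436 = 2*√109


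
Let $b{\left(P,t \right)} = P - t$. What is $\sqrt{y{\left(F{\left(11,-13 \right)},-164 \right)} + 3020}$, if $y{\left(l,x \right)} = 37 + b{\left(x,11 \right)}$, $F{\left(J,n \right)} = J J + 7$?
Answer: $\sqrt{2882} \approx 53.684$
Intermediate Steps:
$F{\left(J,n \right)} = 7 + J^{2}$ ($F{\left(J,n \right)} = J^{2} + 7 = 7 + J^{2}$)
$y{\left(l,x \right)} = 26 + x$ ($y{\left(l,x \right)} = 37 + \left(x - 11\right) = 37 + \left(-11 + x\right) = 26 + x$)
$\sqrt{y{\left(F{\left(11,-13 \right)},-164 \right)} + 3020} = \sqrt{\left(26 - 164\right) + 3020} = \sqrt{-138 + 3020} = \sqrt{2882}$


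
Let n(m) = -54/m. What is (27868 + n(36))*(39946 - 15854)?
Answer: 671359718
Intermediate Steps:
(27868 + n(36))*(39946 - 15854) = (27868 - 54/36)*(39946 - 15854) = (27868 - 54*1/36)*24092 = (27868 - 3/2)*24092 = (55733/2)*24092 = 671359718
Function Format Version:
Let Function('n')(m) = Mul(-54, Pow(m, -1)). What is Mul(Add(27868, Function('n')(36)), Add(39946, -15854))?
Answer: 671359718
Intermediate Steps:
Mul(Add(27868, Function('n')(36)), Add(39946, -15854)) = Mul(Add(27868, Mul(-54, Pow(36, -1))), Add(39946, -15854)) = Mul(Add(27868, Mul(-54, Rational(1, 36))), 24092) = Mul(Add(27868, Rational(-3, 2)), 24092) = Mul(Rational(55733, 2), 24092) = 671359718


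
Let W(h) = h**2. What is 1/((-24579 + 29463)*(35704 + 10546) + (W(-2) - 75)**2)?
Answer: 1/225890041 ≈ 4.4269e-9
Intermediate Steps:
1/((-24579 + 29463)*(35704 + 10546) + (W(-2) - 75)**2) = 1/((-24579 + 29463)*(35704 + 10546) + ((-2)**2 - 75)**2) = 1/(4884*46250 + (4 - 75)**2) = 1/(225885000 + (-71)**2) = 1/(225885000 + 5041) = 1/225890041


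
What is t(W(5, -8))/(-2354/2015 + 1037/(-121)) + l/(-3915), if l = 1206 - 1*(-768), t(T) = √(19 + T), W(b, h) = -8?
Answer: -658/1305 - 243815*√11/2374389 ≈ -0.84478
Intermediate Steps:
l = 1974 (l = 1206 + 768 = 1974)
t(W(5, -8))/(-2354/2015 + 1037/(-121)) + l/(-3915) = √(19 - 8)/(-2354/2015 + 1037/(-121)) + 1974/(-3915) = √11/(-2354*1/2015 + 1037*(-1/121)) + 1974*(-1/3915) = √11/(-2354/2015 - 1037/121) - 658/1305 = √11/(-2374389/243815) - 658/1305 = √11*(-243815/2374389) - 658/1305 = -243815*√11/2374389 - 658/1305 = -658/1305 - 243815*√11/2374389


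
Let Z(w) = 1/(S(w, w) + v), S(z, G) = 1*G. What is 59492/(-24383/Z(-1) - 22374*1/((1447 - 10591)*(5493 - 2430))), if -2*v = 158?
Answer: 92569789968/3035203643803 ≈ 0.030499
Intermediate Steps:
S(z, G) = G
v = -79 (v = -½*158 = -79)
Z(w) = 1/(-79 + w) (Z(w) = 1/(w - 79) = 1/(-79 + w))
59492/(-24383/Z(-1) - 22374*1/((1447 - 10591)*(5493 - 2430))) = 59492/(-24383/(1/(-79 - 1)) - 22374*1/((1447 - 10591)*(5493 - 2430))) = 59492/(-24383/(1/(-80)) - 22374/(3063*(-9144))) = 59492/(-24383/(-1/80) - 22374/(-28008072)) = 59492/(-24383*(-80) - 22374*(-1/28008072)) = 59492/(1950640 + 1243/1556004) = 59492/(3035203643803/1556004) = 59492*(1556004/3035203643803) = 92569789968/3035203643803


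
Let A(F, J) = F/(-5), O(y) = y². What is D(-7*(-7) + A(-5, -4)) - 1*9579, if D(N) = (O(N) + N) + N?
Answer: -6979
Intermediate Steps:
A(F, J) = -F/5 (A(F, J) = F*(-⅕) = -F/5)
D(N) = N² + 2*N (D(N) = (N² + N) + N = (N + N²) + N = N² + 2*N)
D(-7*(-7) + A(-5, -4)) - 1*9579 = (-7*(-7) - ⅕*(-5))*(2 + (-7*(-7) - ⅕*(-5))) - 1*9579 = (49 + 1)*(2 + (49 + 1)) - 9579 = 50*(2 + 50) - 9579 = 50*52 - 9579 = 2600 - 9579 = -6979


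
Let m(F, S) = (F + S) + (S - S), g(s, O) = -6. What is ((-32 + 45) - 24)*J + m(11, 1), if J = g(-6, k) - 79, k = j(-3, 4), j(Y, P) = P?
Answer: 947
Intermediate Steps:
k = 4
J = -85 (J = -6 - 79 = -85)
m(F, S) = F + S (m(F, S) = (F + S) + 0 = F + S)
((-32 + 45) - 24)*J + m(11, 1) = ((-32 + 45) - 24)*(-85) + (11 + 1) = (13 - 24)*(-85) + 12 = -11*(-85) + 12 = 935 + 12 = 947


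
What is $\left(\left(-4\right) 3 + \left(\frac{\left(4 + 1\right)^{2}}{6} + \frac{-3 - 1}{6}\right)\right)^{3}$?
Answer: $- \frac{4913}{8} \approx -614.13$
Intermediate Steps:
$\left(\left(-4\right) 3 + \left(\frac{\left(4 + 1\right)^{2}}{6} + \frac{-3 - 1}{6}\right)\right)^{3} = \left(-12 - \left(\frac{2}{3} - 5^{2} \cdot \frac{1}{6}\right)\right)^{3} = \left(-12 + \left(25 \cdot \frac{1}{6} - \frac{2}{3}\right)\right)^{3} = \left(-12 + \left(\frac{25}{6} - \frac{2}{3}\right)\right)^{3} = \left(-12 + \frac{7}{2}\right)^{3} = \left(- \frac{17}{2}\right)^{3} = - \frac{4913}{8}$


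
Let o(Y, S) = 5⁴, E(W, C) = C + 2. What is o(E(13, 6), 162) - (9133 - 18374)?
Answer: 9866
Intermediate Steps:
E(W, C) = 2 + C
o(Y, S) = 625
o(E(13, 6), 162) - (9133 - 18374) = 625 - (9133 - 18374) = 625 - 1*(-9241) = 625 + 9241 = 9866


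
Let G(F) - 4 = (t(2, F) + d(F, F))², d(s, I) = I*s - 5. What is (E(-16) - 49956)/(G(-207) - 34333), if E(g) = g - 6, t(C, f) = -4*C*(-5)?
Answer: -49978/1839003127 ≈ -2.7177e-5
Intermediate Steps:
t(C, f) = 20*C
E(g) = -6 + g
d(s, I) = -5 + I*s
G(F) = 4 + (35 + F²)² (G(F) = 4 + (20*2 + (-5 + F*F))² = 4 + (40 + (-5 + F²))² = 4 + (35 + F²)²)
(E(-16) - 49956)/(G(-207) - 34333) = ((-6 - 16) - 49956)/((4 + (35 + (-207)²)²) - 34333) = (-22 - 49956)/((4 + (35 + 42849)²) - 34333) = -49978/((4 + 42884²) - 34333) = -49978/((4 + 1839037456) - 34333) = -49978/(1839037460 - 34333) = -49978/1839003127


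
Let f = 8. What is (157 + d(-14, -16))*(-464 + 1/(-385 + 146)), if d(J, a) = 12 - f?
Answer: -17854417/239 ≈ -74705.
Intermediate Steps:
d(J, a) = 4 (d(J, a) = 12 - 1*8 = 12 - 8 = 4)
(157 + d(-14, -16))*(-464 + 1/(-385 + 146)) = (157 + 4)*(-464 + 1/(-385 + 146)) = 161*(-464 + 1/(-239)) = 161*(-464 - 1/239) = 161*(-110897/239) = -17854417/239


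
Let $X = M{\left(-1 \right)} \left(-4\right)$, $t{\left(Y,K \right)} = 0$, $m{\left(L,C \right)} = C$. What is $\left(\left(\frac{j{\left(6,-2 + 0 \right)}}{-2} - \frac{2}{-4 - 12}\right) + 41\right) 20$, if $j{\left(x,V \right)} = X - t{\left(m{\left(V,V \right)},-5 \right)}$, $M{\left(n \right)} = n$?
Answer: $\frac{1565}{2} \approx 782.5$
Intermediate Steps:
$X = 4$ ($X = \left(-1\right) \left(-4\right) = 4$)
$j{\left(x,V \right)} = 4$ ($j{\left(x,V \right)} = 4 - 0 = 4 + 0 = 4$)
$\left(\left(\frac{j{\left(6,-2 + 0 \right)}}{-2} - \frac{2}{-4 - 12}\right) + 41\right) 20 = \left(\left(\frac{4}{-2} - \frac{2}{-4 - 12}\right) + 41\right) 20 = \left(\left(4 \left(- \frac{1}{2}\right) - \frac{2}{-4 - 12}\right) + 41\right) 20 = \left(\left(-2 - \frac{2}{-16}\right) + 41\right) 20 = \left(\left(-2 - - \frac{1}{8}\right) + 41\right) 20 = \left(\left(-2 + \frac{1}{8}\right) + 41\right) 20 = \left(- \frac{15}{8} + 41\right) 20 = \frac{313}{8} \cdot 20 = \frac{1565}{2}$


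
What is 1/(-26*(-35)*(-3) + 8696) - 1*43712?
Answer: -260785791/5966 ≈ -43712.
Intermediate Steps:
1/(-26*(-35)*(-3) + 8696) - 1*43712 = 1/(910*(-3) + 8696) - 43712 = 1/(-2730 + 8696) - 43712 = 1/5966 - 43712 = -260785791/5966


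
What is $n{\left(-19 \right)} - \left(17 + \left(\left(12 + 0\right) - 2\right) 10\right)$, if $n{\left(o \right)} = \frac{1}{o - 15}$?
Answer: $- \frac{3979}{34} \approx -117.03$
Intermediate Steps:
$n{\left(o \right)} = \frac{1}{-15 + o}$
$n{\left(-19 \right)} - \left(17 + \left(\left(12 + 0\right) - 2\right) 10\right) = \frac{1}{-15 - 19} - \left(17 + \left(\left(12 + 0\right) - 2\right) 10\right) = \frac{1}{-34} - \left(17 + \left(12 - 2\right) 10\right) = - \frac{1}{34} - \left(17 + 10 \cdot 10\right) = - \frac{1}{34} - \left(17 + 100\right) = - \frac{1}{34} - 117 = - \frac{3979}{34}$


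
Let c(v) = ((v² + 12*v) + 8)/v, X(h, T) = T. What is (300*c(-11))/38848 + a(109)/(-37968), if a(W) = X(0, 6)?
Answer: 164621/84504112 ≈ 0.0019481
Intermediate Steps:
a(W) = 6
c(v) = (8 + v² + 12*v)/v
(300*c(-11))/38848 + a(109)/(-37968) = (300*(12 - 11 + 8/(-11)))/38848 + 6/(-37968) = (300*(12 - 11 + 8*(-1/11)))*(1/38848) + 6*(-1/37968) = (300*(12 - 11 - 8/11))*(1/38848) - 1/6328 = (300*(3/11))*(1/38848) - 1/6328 = (900/11)*(1/38848) - 1/6328 = 225/106832 - 1/6328 = 164621/84504112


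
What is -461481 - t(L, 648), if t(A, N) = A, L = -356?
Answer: -461125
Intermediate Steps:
-461481 - t(L, 648) = -461481 - 1*(-356) = -461481 + 356 = -461125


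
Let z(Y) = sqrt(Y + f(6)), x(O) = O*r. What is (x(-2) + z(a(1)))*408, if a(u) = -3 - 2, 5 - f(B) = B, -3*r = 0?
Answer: 408*I*sqrt(6) ≈ 999.39*I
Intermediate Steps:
r = 0 (r = -1/3*0 = 0)
f(B) = 5 - B
x(O) = 0 (x(O) = O*0 = 0)
a(u) = -5
z(Y) = sqrt(-1 + Y) (z(Y) = sqrt(Y + (5 - 1*6)) = sqrt(Y + (5 - 6)) = sqrt(Y - 1) = sqrt(-1 + Y))
(x(-2) + z(a(1)))*408 = (0 + sqrt(-1 - 5))*408 = (0 + sqrt(-6))*408 = (0 + I*sqrt(6))*408 = (I*sqrt(6))*408 = 408*I*sqrt(6)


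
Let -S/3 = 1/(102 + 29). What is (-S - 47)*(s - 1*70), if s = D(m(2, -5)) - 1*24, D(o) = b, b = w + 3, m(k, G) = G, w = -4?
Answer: 584630/131 ≈ 4462.8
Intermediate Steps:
b = -1 (b = -4 + 3 = -1)
S = -3/131 (S = -3/(102 + 29) = -3/131 ≈ -0.022901)
D(o) = -1
s = -25 (s = -1 - 1*24 = -1 - 24 = -25)
(-S - 47)*(s - 1*70) = (-1*(-3/131) - 47)*(-25 - 1*70) = (3/131 - 47)*(-25 - 70) = -6154/131*(-95) = 584630/131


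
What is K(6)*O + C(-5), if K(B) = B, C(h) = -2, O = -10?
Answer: -62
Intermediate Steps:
K(6)*O + C(-5) = 6*(-10) - 2 = -60 - 2 = -62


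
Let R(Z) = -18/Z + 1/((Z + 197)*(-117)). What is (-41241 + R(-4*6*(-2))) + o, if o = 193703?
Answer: 34962499837/229320 ≈ 1.5246e+5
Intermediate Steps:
R(Z) = -18/Z - 1/(117*(197 + Z)) (R(Z) = -18/Z - 1/117/(197 + Z) = -18/Z - 1/(117*(197 + Z)))
(-41241 + R(-4*6*(-2))) + o = (-41241 + (-414882 - 2107*(-4*6)*(-2))/(117*((-4*6*(-2)))*(197 - 4*6*(-2)))) + 193703 = (-41241 + (-414882 - (-50568)*(-2))/(117*((-24*(-2)))*(197 - 24*(-2)))) + 193703 = (-41241 + (1/117)*(-414882 - 2107*48)/(48*(197 + 48))) + 193703 = (-41241 + (1/117)*(1/48)*(-414882 - 101136)/245) + 193703 = (-41241 + (1/117)*(1/48)*(1/245)*(-516018)) + 193703 = (-41241 - 86003/229320) + 193703 = -9457472123/229320 + 193703 = 34962499837/229320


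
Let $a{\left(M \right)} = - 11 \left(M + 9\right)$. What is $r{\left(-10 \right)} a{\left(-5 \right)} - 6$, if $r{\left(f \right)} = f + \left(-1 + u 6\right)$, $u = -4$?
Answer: $1534$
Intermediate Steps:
$a{\left(M \right)} = -99 - 11 M$ ($a{\left(M \right)} = - 11 \left(9 + M\right) = -99 - 11 M$)
$r{\left(f \right)} = -25 + f$ ($r{\left(f \right)} = f - 25 = -25 + f$)
$r{\left(-10 \right)} a{\left(-5 \right)} - 6 = \left(-25 - 10\right) \left(-99 - -55\right) - 6 = - 35 \left(-99 + 55\right) - 6 = \left(-35\right) \left(-44\right) - 6 = 1540 - 6 = 1534$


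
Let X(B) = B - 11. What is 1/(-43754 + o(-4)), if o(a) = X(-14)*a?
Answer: -1/43654 ≈ -2.2907e-5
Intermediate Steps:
X(B) = -11 + B
o(a) = -25*a (o(a) = (-11 - 14)*a = -25*a)
1/(-43754 + o(-4)) = 1/(-43754 - 25*(-4)) = 1/(-43754 + 100) = 1/(-43654) = -1/43654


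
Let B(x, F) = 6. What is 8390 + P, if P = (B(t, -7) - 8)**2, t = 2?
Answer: 8394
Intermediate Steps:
P = 4 (P = (6 - 8)**2 = (-2)**2 = 4)
8390 + P = 8390 + 4 = 8394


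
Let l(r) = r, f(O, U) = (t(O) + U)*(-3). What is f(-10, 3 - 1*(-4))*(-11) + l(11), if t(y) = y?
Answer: -88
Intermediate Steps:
f(O, U) = -3*O - 3*U (f(O, U) = (O + U)*(-3) = -3*O - 3*U)
f(-10, 3 - 1*(-4))*(-11) + l(11) = (-3*(-10) - 3*(3 - 1*(-4)))*(-11) + 11 = (30 - 3*(3 + 4))*(-11) + 11 = (30 - 3*7)*(-11) + 11 = (30 - 21)*(-11) + 11 = 9*(-11) + 11 = -99 + 11 = -88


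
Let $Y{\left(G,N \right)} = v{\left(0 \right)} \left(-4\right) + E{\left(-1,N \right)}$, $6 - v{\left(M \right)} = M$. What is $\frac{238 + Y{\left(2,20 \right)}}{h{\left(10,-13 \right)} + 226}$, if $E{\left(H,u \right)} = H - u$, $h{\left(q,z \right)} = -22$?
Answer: $\frac{193}{204} \approx 0.94608$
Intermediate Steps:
$v{\left(M \right)} = 6 - M$
$Y{\left(G,N \right)} = -25 - N$ ($Y{\left(G,N \right)} = \left(6 - 0\right) \left(-4\right) - \left(1 + N\right) = \left(6 + 0\right) \left(-4\right) - \left(1 + N\right) = 6 \left(-4\right) - \left(1 + N\right) = -24 - \left(1 + N\right) = -25 - N$)
$\frac{238 + Y{\left(2,20 \right)}}{h{\left(10,-13 \right)} + 226} = \frac{238 - 45}{-22 + 226} = \frac{238 - 45}{204} = \left(238 - 45\right) \frac{1}{204} = 193 \cdot \frac{1}{204} = \frac{193}{204}$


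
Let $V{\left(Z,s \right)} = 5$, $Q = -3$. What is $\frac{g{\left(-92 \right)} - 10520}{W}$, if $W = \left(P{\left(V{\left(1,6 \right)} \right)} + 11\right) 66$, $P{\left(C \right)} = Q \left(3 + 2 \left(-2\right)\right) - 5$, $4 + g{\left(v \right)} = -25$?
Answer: $- \frac{959}{54} \approx -17.759$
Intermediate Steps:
$g{\left(v \right)} = -29$ ($g{\left(v \right)} = -4 - 25 = -29$)
$P{\left(C \right)} = -2$ ($P{\left(C \right)} = - 3 \left(3 + 2 \left(-2\right)\right) - 5 = - 3 \left(3 - 4\right) - 5 = \left(-3\right) \left(-1\right) - 5 = 3 - 5 = -2$)
$W = 594$ ($W = \left(-2 + 11\right) 66 = 9 \cdot 66 = 594$)
$\frac{g{\left(-92 \right)} - 10520}{W} = \frac{-29 - 10520}{594} = \left(-29 - 10520\right) \frac{1}{594} = \left(-10549\right) \frac{1}{594} = - \frac{959}{54}$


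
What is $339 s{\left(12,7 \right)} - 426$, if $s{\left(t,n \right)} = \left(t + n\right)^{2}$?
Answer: $121953$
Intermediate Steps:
$s{\left(t,n \right)} = \left(n + t\right)^{2}$
$339 s{\left(12,7 \right)} - 426 = 339 \left(7 + 12\right)^{2} - 426 = 339 \cdot 19^{2} - 426 = 339 \cdot 361 - 426 = 122379 - 426 = 121953$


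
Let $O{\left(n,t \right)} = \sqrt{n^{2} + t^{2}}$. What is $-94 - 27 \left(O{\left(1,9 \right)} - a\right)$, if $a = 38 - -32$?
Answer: $1796 - 27 \sqrt{82} \approx 1551.5$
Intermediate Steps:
$a = 70$ ($a = 38 + 32 = 70$)
$-94 - 27 \left(O{\left(1,9 \right)} - a\right) = -94 - 27 \left(\sqrt{1^{2} + 9^{2}} - 70\right) = -94 - 27 \left(\sqrt{1 + 81} - 70\right) = -94 - 27 \left(\sqrt{82} - 70\right) = -94 - 27 \left(-70 + \sqrt{82}\right) = -94 + \left(1890 - 27 \sqrt{82}\right) = 1796 - 27 \sqrt{82}$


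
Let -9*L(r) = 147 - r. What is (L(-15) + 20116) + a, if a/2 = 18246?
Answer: 56590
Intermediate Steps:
L(r) = -49/3 + r/9 (L(r) = -(147 - r)/9 = -49/3 + r/9)
a = 36492 (a = 2*18246 = 36492)
(L(-15) + 20116) + a = ((-49/3 + (1/9)*(-15)) + 20116) + 36492 = ((-49/3 - 5/3) + 20116) + 36492 = (-18 + 20116) + 36492 = 20098 + 36492 = 56590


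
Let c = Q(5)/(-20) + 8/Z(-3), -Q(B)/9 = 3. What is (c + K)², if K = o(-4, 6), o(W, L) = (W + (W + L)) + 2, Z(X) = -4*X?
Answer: 14641/3600 ≈ 4.0669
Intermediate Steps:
Q(B) = -27 (Q(B) = -9*3 = -27)
o(W, L) = 2 + L + 2*W (o(W, L) = (W + (L + W)) + 2 = (L + 2*W) + 2 = 2 + L + 2*W)
c = 121/60 (c = -27/(-20) + 8/((-4*(-3))) = -27*(-1/20) + 8/12 = 27/20 + 8*(1/12) = 27/20 + ⅔ = 121/60 ≈ 2.0167)
K = 0 (K = 2 + 6 + 2*(-4) = 2 + 6 - 8 = 0)
(c + K)² = (121/60 + 0)² = (121/60)² = 14641/3600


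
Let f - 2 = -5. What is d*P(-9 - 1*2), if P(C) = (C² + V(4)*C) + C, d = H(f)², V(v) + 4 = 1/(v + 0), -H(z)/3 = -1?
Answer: 5445/4 ≈ 1361.3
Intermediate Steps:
f = -3 (f = 2 - 5 = -3)
H(z) = 3 (H(z) = -3*(-1) = 3)
V(v) = -4 + 1/v (V(v) = -4 + 1/(v + 0) = -4 + 1/v)
d = 9 (d = 3² = 9)
P(C) = C² - 11*C/4 (P(C) = (C² + (-4 + 1/4)*C) + C = (C² + (-4 + ¼)*C) + C = (C² - 15*C/4) + C = C² - 11*C/4)
d*P(-9 - 1*2) = 9*((-9 - 1*2)*(-11 + 4*(-9 - 1*2))/4) = 9*((-9 - 2)*(-11 + 4*(-9 - 2))/4) = 9*((¼)*(-11)*(-11 + 4*(-11))) = 9*((¼)*(-11)*(-11 - 44)) = 9*((¼)*(-11)*(-55)) = 9*(605/4) = 5445/4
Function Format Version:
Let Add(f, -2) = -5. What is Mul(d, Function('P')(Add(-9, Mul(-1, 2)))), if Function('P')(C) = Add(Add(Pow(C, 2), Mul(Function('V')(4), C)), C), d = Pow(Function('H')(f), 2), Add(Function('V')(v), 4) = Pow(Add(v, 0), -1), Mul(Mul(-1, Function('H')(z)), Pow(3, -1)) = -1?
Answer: Rational(5445, 4) ≈ 1361.3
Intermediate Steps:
f = -3 (f = Add(2, -5) = -3)
Function('H')(z) = 3 (Function('H')(z) = Mul(-3, -1) = 3)
Function('V')(v) = Add(-4, Pow(v, -1)) (Function('V')(v) = Add(-4, Pow(Add(v, 0), -1)) = Add(-4, Pow(v, -1)))
d = 9 (d = Pow(3, 2) = 9)
Function('P')(C) = Add(Pow(C, 2), Mul(Rational(-11, 4), C)) (Function('P')(C) = Add(Add(Pow(C, 2), Mul(Add(-4, Pow(4, -1)), C)), C) = Add(Add(Pow(C, 2), Mul(Add(-4, Rational(1, 4)), C)), C) = Add(Add(Pow(C, 2), Mul(Rational(-15, 4), C)), C) = Add(Pow(C, 2), Mul(Rational(-11, 4), C)))
Mul(d, Function('P')(Add(-9, Mul(-1, 2)))) = Mul(9, Mul(Rational(1, 4), Add(-9, Mul(-1, 2)), Add(-11, Mul(4, Add(-9, Mul(-1, 2)))))) = Mul(9, Mul(Rational(1, 4), Add(-9, -2), Add(-11, Mul(4, Add(-9, -2))))) = Mul(9, Mul(Rational(1, 4), -11, Add(-11, Mul(4, -11)))) = Mul(9, Mul(Rational(1, 4), -11, Add(-11, -44))) = Mul(9, Mul(Rational(1, 4), -11, -55)) = Mul(9, Rational(605, 4)) = Rational(5445, 4)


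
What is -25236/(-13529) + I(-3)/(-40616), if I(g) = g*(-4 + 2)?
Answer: 512452101/274746932 ≈ 1.8652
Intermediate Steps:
I(g) = -2*g (I(g) = g*(-2) = -2*g)
-25236/(-13529) + I(-3)/(-40616) = -25236/(-13529) - 2*(-3)/(-40616) = -25236*(-1/13529) + 6*(-1/40616) = 25236/13529 - 3/20308 = 512452101/274746932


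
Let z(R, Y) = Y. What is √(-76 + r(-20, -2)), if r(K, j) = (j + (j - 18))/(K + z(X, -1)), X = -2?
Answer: I*√33054/21 ≈ 8.6575*I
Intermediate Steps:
r(K, j) = (-18 + 2*j)/(-1 + K) (r(K, j) = (j + (j - 18))/(K - 1) = (j + (-18 + j))/(-1 + K) = (-18 + 2*j)/(-1 + K))
√(-76 + r(-20, -2)) = √(-76 + 2*(-9 - 2)/(-1 - 20)) = √(-76 + 2*(-11)/(-21)) = √(-76 + 2*(-1/21)*(-11)) = √(-76 + 22/21) = √(-1574/21) = I*√33054/21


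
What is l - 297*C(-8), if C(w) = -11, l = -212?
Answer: 3055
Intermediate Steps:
l - 297*C(-8) = -212 - 297*(-11) = -212 + 3267 = 3055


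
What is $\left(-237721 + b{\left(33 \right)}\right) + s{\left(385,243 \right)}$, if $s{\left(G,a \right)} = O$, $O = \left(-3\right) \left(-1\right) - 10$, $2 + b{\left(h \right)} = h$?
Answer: $-237697$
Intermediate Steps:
$b{\left(h \right)} = -2 + h$
$O = -7$ ($O = 3 - 10 = -7$)
$s{\left(G,a \right)} = -7$
$\left(-237721 + b{\left(33 \right)}\right) + s{\left(385,243 \right)} = \left(-237721 + \left(-2 + 33\right)\right) - 7 = \left(-237721 + 31\right) - 7 = -237690 - 7 = -237697$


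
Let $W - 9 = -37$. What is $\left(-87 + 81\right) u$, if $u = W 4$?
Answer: $672$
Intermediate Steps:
$W = -28$ ($W = 9 - 37 = -28$)
$u = -112$ ($u = \left(-28\right) 4 = -112$)
$\left(-87 + 81\right) u = \left(-87 + 81\right) \left(-112\right) = \left(-6\right) \left(-112\right) = 672$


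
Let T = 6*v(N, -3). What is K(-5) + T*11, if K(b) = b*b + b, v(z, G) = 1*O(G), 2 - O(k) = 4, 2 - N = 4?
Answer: -112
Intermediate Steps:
N = -2 (N = 2 - 1*4 = 2 - 4 = -2)
O(k) = -2 (O(k) = 2 - 1*4 = 2 - 4 = -2)
v(z, G) = -2 (v(z, G) = 1*(-2) = -2)
T = -12 (T = 6*(-2) = -12)
K(b) = b + b² (K(b) = b² + b = b + b²)
K(-5) + T*11 = -5*(1 - 5) - 12*11 = -5*(-4) - 132 = 20 - 132 = -112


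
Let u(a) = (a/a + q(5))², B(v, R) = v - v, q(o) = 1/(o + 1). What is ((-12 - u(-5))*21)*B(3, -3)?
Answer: 0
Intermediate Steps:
q(o) = 1/(1 + o)
B(v, R) = 0
u(a) = 49/36 (u(a) = (a/a + 1/(1 + 5))² = (1 + 1/6)² = (1 + ⅙)² = (7/6)² = 49/36)
((-12 - u(-5))*21)*B(3, -3) = ((-12 - 1*49/36)*21)*0 = ((-12 - 49/36)*21)*0 = -481/36*21*0 = -3367/12*0 = 0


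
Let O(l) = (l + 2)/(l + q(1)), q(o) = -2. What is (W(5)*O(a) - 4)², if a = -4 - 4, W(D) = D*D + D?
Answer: 196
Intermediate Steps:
W(D) = D + D² (W(D) = D² + D = D + D²)
a = -8
O(l) = (2 + l)/(-2 + l) (O(l) = (l + 2)/(l - 2) = (2 + l)/(-2 + l))
(W(5)*O(a) - 4)² = ((5*(1 + 5))*((2 - 8)/(-2 - 8)) - 4)² = ((5*6)*(-6/(-10)) - 4)² = (30*(-⅒*(-6)) - 4)² = (30*(⅗) - 4)² = (18 - 4)² = 14² = 196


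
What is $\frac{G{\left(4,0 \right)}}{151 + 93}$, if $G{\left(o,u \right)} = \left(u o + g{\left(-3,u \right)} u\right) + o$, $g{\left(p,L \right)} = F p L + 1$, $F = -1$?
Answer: $\frac{1}{61} \approx 0.016393$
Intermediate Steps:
$g{\left(p,L \right)} = 1 - L p$ ($g{\left(p,L \right)} = - p L + 1 = - L p + 1 = 1 - L p$)
$G{\left(o,u \right)} = o + o u + u \left(1 + 3 u\right)$ ($G{\left(o,u \right)} = \left(u o + \left(1 - u \left(-3\right)\right) u\right) + o = \left(o u + \left(1 + 3 u\right) u\right) + o = \left(o u + u \left(1 + 3 u\right)\right) + o = o + o u + u \left(1 + 3 u\right)$)
$\frac{G{\left(4,0 \right)}}{151 + 93} = \frac{4 + 0 + 3 \cdot 0^{2} + 4 \cdot 0}{151 + 93} = \frac{4 + 0 + 3 \cdot 0 + 0}{244} = \left(4 + 0 + 0 + 0\right) \frac{1}{244} = 4 \cdot \frac{1}{244} = \frac{1}{61}$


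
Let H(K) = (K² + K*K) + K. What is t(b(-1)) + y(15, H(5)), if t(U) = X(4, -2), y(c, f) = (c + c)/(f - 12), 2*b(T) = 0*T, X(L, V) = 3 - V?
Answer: 245/43 ≈ 5.6977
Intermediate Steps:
H(K) = K + 2*K² (H(K) = (K² + K²) + K = 2*K² + K = K + 2*K²)
b(T) = 0 (b(T) = (0*T)/2 = (½)*0 = 0)
y(c, f) = 2*c/(-12 + f) (y(c, f) = (2*c)/(-12 + f) = 2*c/(-12 + f))
t(U) = 5 (t(U) = 3 - 1*(-2) = 3 + 2 = 5)
t(b(-1)) + y(15, H(5)) = 5 + 2*15/(-12 + 5*(1 + 2*5)) = 5 + 2*15/(-12 + 5*(1 + 10)) = 5 + 2*15/(-12 + 5*11) = 5 + 2*15/(-12 + 55) = 5 + 2*15/43 = 5 + 2*15*(1/43) = 5 + 30/43 = 245/43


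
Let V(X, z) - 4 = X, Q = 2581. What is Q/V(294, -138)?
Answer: 2581/298 ≈ 8.6611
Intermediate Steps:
V(X, z) = 4 + X
Q/V(294, -138) = 2581/(4 + 294) = 2581/298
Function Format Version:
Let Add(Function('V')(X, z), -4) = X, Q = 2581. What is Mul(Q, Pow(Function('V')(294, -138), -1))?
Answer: Rational(2581, 298) ≈ 8.6611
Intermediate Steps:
Function('V')(X, z) = Add(4, X)
Mul(Q, Pow(Function('V')(294, -138), -1)) = Mul(2581, Pow(Add(4, 294), -1)) = Mul(2581, Pow(298, -1)) = Mul(2581, Rational(1, 298)) = Rational(2581, 298)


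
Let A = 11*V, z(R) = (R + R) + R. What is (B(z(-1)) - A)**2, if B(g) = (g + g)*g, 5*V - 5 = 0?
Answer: 49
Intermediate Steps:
V = 1 (V = 1 + (1/5)*0 = 1 + 0 = 1)
z(R) = 3*R (z(R) = 2*R + R = 3*R)
B(g) = 2*g**2 (B(g) = (2*g)*g = 2*g**2)
A = 11 (A = 11*1 = 11)
(B(z(-1)) - A)**2 = (2*(3*(-1))**2 - 1*11)**2 = (2*(-3)**2 - 11)**2 = (2*9 - 11)**2 = (18 - 11)**2 = 7**2 = 49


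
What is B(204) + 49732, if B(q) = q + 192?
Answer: 50128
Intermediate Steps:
B(q) = 192 + q
B(204) + 49732 = (192 + 204) + 49732 = 396 + 49732 = 50128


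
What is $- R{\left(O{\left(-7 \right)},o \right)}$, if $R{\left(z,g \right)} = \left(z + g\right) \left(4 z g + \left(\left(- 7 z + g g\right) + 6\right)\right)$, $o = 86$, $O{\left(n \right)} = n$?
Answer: $-398397$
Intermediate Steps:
$R{\left(z,g \right)} = \left(g + z\right) \left(6 + g^{2} - 7 z + 4 g z\right)$ ($R{\left(z,g \right)} = \left(g + z\right) \left(4 g z + \left(\left(- 7 z + g^{2}\right) + 6\right)\right) = \left(g + z\right) \left(4 g z + \left(\left(g^{2} - 7 z\right) + 6\right)\right) = \left(g + z\right) \left(4 g z + \left(6 + g^{2} - 7 z\right)\right) = \left(g + z\right) \left(6 + g^{2} - 7 z + 4 g z\right)$)
$- R{\left(O{\left(-7 \right)},o \right)} = - (86^{3} - 7 \left(-7\right)^{2} + 6 \cdot 86 + 6 \left(-7\right) - 602 \left(-7\right) + 4 \cdot 86 \left(-7\right)^{2} + 5 \left(-7\right) 86^{2}) = - (636056 - 343 + 516 - 42 + 4214 + 4 \cdot 86 \cdot 49 + 5 \left(-7\right) 7396) = - (636056 - 343 + 516 - 42 + 4214 + 16856 - 258860) = \left(-1\right) 398397 = -398397$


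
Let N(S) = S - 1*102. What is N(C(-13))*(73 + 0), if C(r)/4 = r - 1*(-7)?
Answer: -9198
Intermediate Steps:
C(r) = 28 + 4*r (C(r) = 4*(r - 1*(-7)) = 4*(r + 7) = 4*(7 + r) = 28 + 4*r)
N(S) = -102 + S (N(S) = S - 102 = -102 + S)
N(C(-13))*(73 + 0) = (-102 + (28 + 4*(-13)))*(73 + 0) = (-102 + (28 - 52))*73 = (-102 - 24)*73 = -126*73 = -9198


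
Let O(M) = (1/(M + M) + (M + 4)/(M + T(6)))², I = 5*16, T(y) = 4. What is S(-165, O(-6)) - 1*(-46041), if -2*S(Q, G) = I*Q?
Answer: 52641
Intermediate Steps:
I = 80
O(M) = (1 + 1/(2*M))² (O(M) = (1/(M + M) + (M + 4)/(M + 4))² = (1/(2*M) + (4 + M)/(4 + M))² = (1/(2*M) + 1)² = (1 + 1/(2*M))²)
S(Q, G) = -40*Q
S(-165, O(-6)) - 1*(-46041) = -40*(-165) - 1*(-46041) = 6600 + 46041 = 52641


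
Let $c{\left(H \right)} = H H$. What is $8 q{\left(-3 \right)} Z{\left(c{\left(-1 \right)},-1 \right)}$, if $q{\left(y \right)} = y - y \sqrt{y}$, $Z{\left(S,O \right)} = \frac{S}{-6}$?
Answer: $4 - 4 i \sqrt{3} \approx 4.0 - 6.9282 i$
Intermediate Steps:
$c{\left(H \right)} = H^{2}$
$Z{\left(S,O \right)} = - \frac{S}{6}$ ($Z{\left(S,O \right)} = S \left(- \frac{1}{6}\right) = - \frac{S}{6}$)
$q{\left(y \right)} = y - y^{\frac{3}{2}}$
$8 q{\left(-3 \right)} Z{\left(c{\left(-1 \right)},-1 \right)} = 8 \left(-3 - \left(-3\right)^{\frac{3}{2}}\right) \left(- \frac{\left(-1\right)^{2}}{6}\right) = 8 \left(-3 - - 3 i \sqrt{3}\right) \left(\left(- \frac{1}{6}\right) 1\right) = 8 \left(-3 + 3 i \sqrt{3}\right) \left(- \frac{1}{6}\right) = \left(-24 + 24 i \sqrt{3}\right) \left(- \frac{1}{6}\right) = 4 - 4 i \sqrt{3}$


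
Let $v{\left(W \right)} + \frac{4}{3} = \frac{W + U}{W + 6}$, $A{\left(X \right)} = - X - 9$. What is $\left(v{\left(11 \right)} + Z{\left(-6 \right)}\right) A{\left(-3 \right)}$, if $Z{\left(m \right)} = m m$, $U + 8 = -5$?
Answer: $- \frac{3524}{17} \approx -207.29$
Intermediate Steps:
$U = -13$ ($U = -8 - 5 = -13$)
$A{\left(X \right)} = -9 - X$
$Z{\left(m \right)} = m^{2}$
$v{\left(W \right)} = - \frac{4}{3} + \frac{-13 + W}{6 + W}$ ($v{\left(W \right)} = - \frac{4}{3} + \frac{W - 13}{W + 6} = - \frac{4}{3} + \frac{-13 + W}{6 + W}$)
$\left(v{\left(11 \right)} + Z{\left(-6 \right)}\right) A{\left(-3 \right)} = \left(\frac{-63 - 11}{3 \left(6 + 11\right)} + \left(-6\right)^{2}\right) \left(-9 - -3\right) = \left(\frac{-63 - 11}{3 \cdot 17} + 36\right) \left(-9 + 3\right) = \left(\frac{1}{3} \cdot \frac{1}{17} \left(-74\right) + 36\right) \left(-6\right) = \left(- \frac{74}{51} + 36\right) \left(-6\right) = \frac{1762}{51} \left(-6\right) = - \frac{3524}{17}$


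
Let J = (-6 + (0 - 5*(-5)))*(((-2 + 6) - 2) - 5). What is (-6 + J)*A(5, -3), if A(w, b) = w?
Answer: -315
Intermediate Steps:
J = -57 (J = (-6 + (0 + 25))*((4 - 2) - 5) = (-6 + 25)*(2 - 5) = 19*(-3) = -57)
(-6 + J)*A(5, -3) = (-6 - 57)*5 = -63*5 = -315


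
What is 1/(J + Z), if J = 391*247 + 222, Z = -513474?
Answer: -1/416675 ≈ -2.4000e-6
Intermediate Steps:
J = 96799 (J = 96577 + 222 = 96799)
1/(J + Z) = 1/(96799 - 513474) = 1/(-416675) = -1/416675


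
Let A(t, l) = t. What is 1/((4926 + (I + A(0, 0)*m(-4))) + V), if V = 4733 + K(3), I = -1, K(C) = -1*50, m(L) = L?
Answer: 1/9608 ≈ 0.00010408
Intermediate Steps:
K(C) = -50
V = 4683 (V = 4733 - 50 = 4683)
1/((4926 + (I + A(0, 0)*m(-4))) + V) = 1/((4926 + (-1 + 0*(-4))) + 4683) = 1/((4926 + (-1 + 0)) + 4683) = 1/((4926 - 1) + 4683) = 1/(4925 + 4683) = 1/9608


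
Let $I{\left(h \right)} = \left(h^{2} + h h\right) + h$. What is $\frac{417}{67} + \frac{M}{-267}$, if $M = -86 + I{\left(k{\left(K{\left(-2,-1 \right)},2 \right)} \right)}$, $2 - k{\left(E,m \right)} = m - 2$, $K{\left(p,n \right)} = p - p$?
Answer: $\frac{116431}{17889} \approx 6.5085$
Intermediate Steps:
$K{\left(p,n \right)} = 0$
$k{\left(E,m \right)} = 4 - m$ ($k{\left(E,m \right)} = 2 - \left(m - 2\right) = 2 - \left(-2 + m\right) = 4 - m$)
$I{\left(h \right)} = h + 2 h^{2}$ ($I{\left(h \right)} = \left(h^{2} + h^{2}\right) + h = 2 h^{2} + h = h + 2 h^{2}$)
$M = -76$ ($M = -86 + \left(4 - 2\right) \left(1 + 2 \left(4 - 2\right)\right) = -86 + 2 \left(1 + 2 \cdot 2\right) = -86 + 2 \left(1 + 4\right) = -86 + 2 \cdot 5 = -86 + 10 = -76$)
$\frac{417}{67} + \frac{M}{-267} = \frac{417}{67} - \frac{76}{-267} = 417 \cdot \frac{1}{67} - - \frac{76}{267} = \frac{417}{67} + \frac{76}{267} = \frac{116431}{17889}$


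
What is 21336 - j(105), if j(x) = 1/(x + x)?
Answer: 4480559/210 ≈ 21336.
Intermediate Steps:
j(x) = 1/(2*x)
21336 - j(105) = 21336 - 1/(2*105) = 21336 - 1*1/210 = 21336 - 1/210 = 4480559/210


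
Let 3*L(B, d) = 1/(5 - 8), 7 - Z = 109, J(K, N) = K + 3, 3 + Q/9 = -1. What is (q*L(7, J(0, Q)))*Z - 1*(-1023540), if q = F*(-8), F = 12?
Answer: 1022452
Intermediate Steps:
Q = -36 (Q = -27 + 9*(-1) = -27 - 9 = -36)
J(K, N) = 3 + K
Z = -102 (Z = 7 - 1*109 = 7 - 109 = -102)
q = -96 (q = 12*(-8) = -96)
L(B, d) = -1/9 (L(B, d) = 1/(3*(5 - 8)) = (1/3)/(-3) = (1/3)*(-1/3) = -1/9)
(q*L(7, J(0, Q)))*Z - 1*(-1023540) = -96*(-1/9)*(-102) - 1*(-1023540) = (32/3)*(-102) + 1023540 = -1088 + 1023540 = 1022452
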